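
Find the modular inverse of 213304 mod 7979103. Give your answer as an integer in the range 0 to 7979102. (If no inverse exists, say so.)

7484767

Extended Euclidean algorithm:
7979103 = 37×213304 + 86855
213304 = 2×86855 + 39594
86855 = 2×39594 + 7667
39594 = 5×7667 + 1259
7667 = 6×1259 + 113
1259 = 11×113 + 16
113 = 7×16 + 1
16 = 16×1 + 0
Since gcd(213304, 7979103) = 1, back-substitute to write 1 as a combination:
1 = 113 − 7·16
1 = −7·1259 + 78·113
1 = 78·7667 − 475·1259
1 = −475·39594 + 2453·7667
1 = 2453·86855 − 5381·39594
1 = −5381·213304 + 13215·86855
1 = 13215·7979103 − 494336·213304
Thus 213304·(-494336) ≡ 1 (mod 7979103); reducing, -494336 mod 7979103 = 7484767.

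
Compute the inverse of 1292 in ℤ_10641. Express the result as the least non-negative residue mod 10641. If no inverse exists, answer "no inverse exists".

8129

gcd(10641, 1292) by repeated division:
10641 = 8×1292 + 305
1292 = 4×305 + 72
305 = 4×72 + 17
72 = 4×17 + 4
17 = 4×4 + 1
4 = 4×1 + 0
gcd = 1, so the inverse exists. Back-substitute:
1 = 17 − 4·4
1 = −4·72 + 17·17
1 = 17·305 − 72·72
1 = −72·1292 + 305·305
1 = 305·10641 − 2512·1292
So 1292·(-2512) ≡ 1 (mod 10641), and -2512 ≡ 8129 (mod 10641).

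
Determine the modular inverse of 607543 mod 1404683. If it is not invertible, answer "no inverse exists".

980545

Extended Euclidean algorithm:
1404683 = 2*607543 + 189597
607543 = 3*189597 + 38752
189597 = 4*38752 + 34589
38752 = 1*34589 + 4163
34589 = 8*4163 + 1285
4163 = 3*1285 + 308
1285 = 4*308 + 53
308 = 5*53 + 43
53 = 1*43 + 10
43 = 4*10 + 3
10 = 3*3 + 1
3 = 3*1 + 0
gcd = 1, so the inverse exists. Back-substitute:
1 = 10 − 3·3
1 = −3·43 + 13·10
1 = 13·53 − 16·43
1 = −16·308 + 93·53
1 = 93·1285 − 388·308
1 = −388·4163 + 1257·1285
1 = 1257·34589 − 10444·4163
1 = −10444·38752 + 11701·34589
1 = 11701·189597 − 57248·38752
1 = −57248·607543 + 183445·189597
1 = 183445·1404683 − 424138·607543
So 607543·(-424138) ≡ 1 (mod 1404683), and -424138 ≡ 980545 (mod 1404683).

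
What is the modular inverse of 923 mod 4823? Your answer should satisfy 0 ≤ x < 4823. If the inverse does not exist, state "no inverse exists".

no inverse exists

Compute gcd(923, 4823):
4823 = 5·923 + 208
923 = 4·208 + 91
208 = 2·91 + 26
91 = 3·26 + 13
26 = 2·13 + 0
The gcd is 13, not 1, hence no inverse exists.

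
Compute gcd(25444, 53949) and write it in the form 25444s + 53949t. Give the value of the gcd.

1

Apply Euclid's algorithm to 53949 and 25444:
53949 = 2·25444 + 3061
25444 = 8·3061 + 956
3061 = 3·956 + 193
956 = 4·193 + 184
193 = 1·184 + 9
184 = 20·9 + 4
9 = 2·4 + 1
4 = 4·1 + 0
gcd(25444, 53949) = 1.
Express as a combination:
1 = 9 − 2·4
1 = −2·184 + 41·9
1 = 41·193 − 43·184
1 = −43·956 + 213·193
1 = 213·3061 − 682·956
1 = −682·25444 + 5669·3061
1 = 5669·53949 − 12020·25444
So 1 = (5669)·53949 + (-12020)·25444.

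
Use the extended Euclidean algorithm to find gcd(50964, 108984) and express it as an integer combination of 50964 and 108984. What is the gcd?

12

Repeated division:
108984 = 2·50964 + 7056
50964 = 7·7056 + 1572
7056 = 4·1572 + 768
1572 = 2·768 + 36
768 = 21·36 + 12
36 = 3·12 + 0
gcd(50964, 108984) = 12.
Working backward:
12 = 768 − 21·36
12 = −21·1572 + 43·768
12 = 43·7056 − 193·1572
12 = −193·50964 + 1394·7056
12 = 1394·108984 − 2981·50964
So 12 = (1394)·108984 + (-2981)·50964.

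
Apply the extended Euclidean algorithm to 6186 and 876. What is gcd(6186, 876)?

6

Apply Euclid's algorithm to 6186 and 876:
6186 = 7·876 + 54
876 = 16·54 + 12
54 = 4·12 + 6
12 = 2·6 + 0
gcd(6186, 876) = 6.
Express as a combination:
6 = 54 − 4·12
6 = −4·876 + 65·54
6 = 65·6186 − 459·876
So 6 = (65)·6186 + (-459)·876.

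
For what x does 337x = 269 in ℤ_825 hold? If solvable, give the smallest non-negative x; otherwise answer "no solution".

62

First find gcd(337, 825):
825 = 2·337 + 151
337 = 2·151 + 35
151 = 4·35 + 11
35 = 3·11 + 2
11 = 5·2 + 1
2 = 2·1 + 0
gcd = 1, so a unique solution mod 825 exists.
Back-substitute for the Bézout coefficients:
1 = 11 − 5·2
1 = −5·35 + 16·11
1 = 16·151 − 69·35
1 = −69·337 + 154·151
1 = 154·825 − 377·337
So 337·(-377) ≡ 1 (mod 825), giving 337⁻¹ ≡ 448.
x ≡ 337⁻¹·269 ≡ 448·269 ≡ 62 (mod 825).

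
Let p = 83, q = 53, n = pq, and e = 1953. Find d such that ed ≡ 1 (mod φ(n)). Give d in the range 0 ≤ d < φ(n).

φ(n) = (p−1)(q−1) = 82·52 = 4264.
Need d with 1953·d ≡ 1 (mod 4264). Apply the extended Euclidean algorithm:
4264 = 2*1953 + 358
1953 = 5*358 + 163
358 = 2*163 + 32
163 = 5*32 + 3
32 = 10*3 + 2
3 = 1*2 + 1
2 = 2*1 + 0
Back-substitute:
1 = 3 − 2
1 = −32 + 11·3
1 = 11·163 − 56·32
1 = −56·358 + 123·163
1 = 123·1953 − 671·358
1 = −671·4264 + 1465·1953
So 1953·1465 ≡ 1 (mod 4264), hence d = 1465.

1465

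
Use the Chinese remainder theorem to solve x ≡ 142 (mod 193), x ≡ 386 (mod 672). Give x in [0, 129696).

121346

Write x = 142 + 193·k. Then 193·k ≡ 386 − 142 ≡ 244 (mod 672).
Need 193⁻¹ mod 672. Extended Euclid on (672, 193):
672 = 3×193 + 93
193 = 2×93 + 7
93 = 13×7 + 2
7 = 3×2 + 1
2 = 2×1 + 0
Back-substitute:
1 = 7 − 3·2
1 = −3·93 + 40·7
1 = 40·193 − 83·93
1 = −83·672 + 289·193
193⁻¹ ≡ 289 (mod 672), so k ≡ 289·244 ≡ 628 (mod 672).
x = 142 + 193·628 = 121346.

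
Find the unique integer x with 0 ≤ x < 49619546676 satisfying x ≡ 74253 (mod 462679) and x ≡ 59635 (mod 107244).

Write x = 74253 + 462679·k. Then 462679·k ≡ 59635 − 74253 ≡ 92626 (mod 107244).
Need 462679⁻¹ mod 107244. Extended Euclid on (107244, 33703):
107244 = 3*33703 + 6135
33703 = 5*6135 + 3028
6135 = 2*3028 + 79
3028 = 38*79 + 26
79 = 3*26 + 1
26 = 26*1 + 0
Back-substitute:
1 = 79 − 3·26
1 = −3·3028 + 115·79
1 = 115·6135 − 233·3028
1 = −233·33703 + 1280·6135
1 = 1280·107244 − 4073·33703
462679⁻¹ ≡ 103171 (mod 107244), so k ≡ 103171·92626 ≡ 18694 (mod 107244).
x = 74253 + 462679·18694 = 8649395479.

8649395479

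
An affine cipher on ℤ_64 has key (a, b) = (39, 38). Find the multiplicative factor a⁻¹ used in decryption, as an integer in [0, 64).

Apply the Euclidean algorithm to 64 and 39:
64 = 1·39 + 25
39 = 1·25 + 14
25 = 1·14 + 11
14 = 1·11 + 3
11 = 3·3 + 2
3 = 1·2 + 1
2 = 2·1 + 0
The gcd is 1. Working backward:
1 = 3 − 2
1 = −11 + 4·3
1 = 4·14 − 5·11
1 = −5·25 + 9·14
1 = 9·39 − 14·25
1 = −14·64 + 23·39
So 39·23 ≡ 1 (mod 64).

23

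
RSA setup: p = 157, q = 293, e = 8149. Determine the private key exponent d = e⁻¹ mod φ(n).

44557

φ(n) = (p−1)(q−1) = 156·292 = 45552.
Need d with 8149·d ≡ 1 (mod 45552). Apply the extended Euclidean algorithm:
45552 = 5×8149 + 4807
8149 = 1×4807 + 3342
4807 = 1×3342 + 1465
3342 = 2×1465 + 412
1465 = 3×412 + 229
412 = 1×229 + 183
229 = 1×183 + 46
183 = 3×46 + 45
46 = 1×45 + 1
45 = 45×1 + 0
Back-substitute:
1 = 46 − 45
1 = −183 + 4·46
1 = 4·229 − 5·183
1 = −5·412 + 9·229
1 = 9·1465 − 32·412
1 = −32·3342 + 73·1465
1 = 73·4807 − 105·3342
1 = −105·8149 + 178·4807
1 = 178·45552 − 995·8149
So 8149·(-995) ≡ 1 (mod 45552), hence d ≡ -995 ≡ 44557 (mod 45552).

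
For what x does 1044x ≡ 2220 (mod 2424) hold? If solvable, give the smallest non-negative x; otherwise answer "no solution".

First find gcd(1044, 2424):
2424 = 2·1044 + 336
1044 = 3·336 + 36
336 = 9·36 + 12
36 = 3·12 + 0
gcd = 12 and 12 | 2220, so solutions exist. Divide through by 12: 87x ≡ 185 (mod 202).
Now find 87⁻¹ mod 202:
202 = 2*87 + 28
87 = 3*28 + 3
28 = 9*3 + 1
3 = 3*1 + 0
Back-substitute:
1 = 28 − 9·3
1 = −9·87 + 28·28
1 = 28·202 − 65·87
So 87·(-65) ≡ 1 (mod 202), i.e. 87⁻¹ ≡ 137.
Then x ≡ 137·185 ≡ 95 (mod 202); the smallest non-negative solution is x = 95.

95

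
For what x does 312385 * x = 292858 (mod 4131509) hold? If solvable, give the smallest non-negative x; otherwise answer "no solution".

3383372

First find gcd(312385, 4131509):
4131509 = 13·312385 + 70504
312385 = 4·70504 + 30369
70504 = 2·30369 + 9766
30369 = 3·9766 + 1071
9766 = 9·1071 + 127
1071 = 8·127 + 55
127 = 2·55 + 17
55 = 3·17 + 4
17 = 4·4 + 1
4 = 4·1 + 0
gcd = 1, so a unique solution mod 4131509 exists.
Back-substitute for the Bézout coefficients:
1 = 17 − 4·4
1 = −4·55 + 13·17
1 = 13·127 − 30·55
1 = −30·1071 + 253·127
1 = 253·9766 − 2307·1071
1 = −2307·30369 + 7174·9766
1 = 7174·70504 − 16655·30369
1 = −16655·312385 + 73794·70504
1 = 73794·4131509 − 975977·312385
So 312385·(-975977) ≡ 1 (mod 4131509), giving 312385⁻¹ ≡ 3155532.
x ≡ 312385⁻¹·292858 ≡ 3155532·292858 ≡ 3383372 (mod 4131509).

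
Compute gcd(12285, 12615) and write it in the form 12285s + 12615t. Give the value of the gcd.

Repeated division:
12615 = 1·12285 + 330
12285 = 37·330 + 75
330 = 4·75 + 30
75 = 2·30 + 15
30 = 2·15 + 0
gcd(12285, 12615) = 15.
Working backward:
15 = 75 − 2·30
15 = −2·330 + 9·75
15 = 9·12285 − 335·330
15 = −335·12615 + 344·12285
So 15 = (-335)·12615 + (344)·12285.

15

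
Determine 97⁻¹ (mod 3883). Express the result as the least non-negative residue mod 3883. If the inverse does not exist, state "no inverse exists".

1281

Extended Euclidean algorithm:
3883 = 40·97 + 3
97 = 32·3 + 1
3 = 3·1 + 0
Since gcd(97, 3883) = 1, back-substitute to write 1 as a combination:
1 = 97 − 32·3
1 = −32·3883 + 1281·97
So 97·1281 ≡ 1 (mod 3883).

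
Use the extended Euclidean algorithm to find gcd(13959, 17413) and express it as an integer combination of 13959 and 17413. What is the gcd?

Repeated division:
17413 = 1*13959 + 3454
13959 = 4*3454 + 143
3454 = 24*143 + 22
143 = 6*22 + 11
22 = 2*11 + 0
gcd(13959, 17413) = 11.
Working backward:
11 = 143 − 6·22
11 = −6·3454 + 145·143
11 = 145·13959 − 586·3454
11 = −586·17413 + 731·13959
So 11 = (-586)·17413 + (731)·13959.

11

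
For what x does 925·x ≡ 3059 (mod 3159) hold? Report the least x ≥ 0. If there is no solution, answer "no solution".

2732

First find gcd(925, 3159):
3159 = 3×925 + 384
925 = 2×384 + 157
384 = 2×157 + 70
157 = 2×70 + 17
70 = 4×17 + 2
17 = 8×2 + 1
2 = 2×1 + 0
gcd = 1, so a unique solution mod 3159 exists.
Back-substitute for the Bézout coefficients:
1 = 17 − 8·2
1 = −8·70 + 33·17
1 = 33·157 − 74·70
1 = −74·384 + 181·157
1 = 181·925 − 436·384
1 = −436·3159 + 1489·925
So 925·(1489) ≡ 1 (mod 3159), giving 925⁻¹ ≡ 1489.
x ≡ 925⁻¹·3059 ≡ 1489·3059 ≡ 2732 (mod 3159).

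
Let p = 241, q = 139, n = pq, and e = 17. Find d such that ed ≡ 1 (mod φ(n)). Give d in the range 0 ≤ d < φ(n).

φ(n) = (p−1)(q−1) = 240·138 = 33120.
Need d with 17·d ≡ 1 (mod 33120). Apply the extended Euclidean algorithm:
33120 = 1948×17 + 4
17 = 4×4 + 1
4 = 4×1 + 0
Back-substitute:
1 = 17 − 4·4
1 = −4·33120 + 7793·17
So 17·7793 ≡ 1 (mod 33120), hence d = 7793.

7793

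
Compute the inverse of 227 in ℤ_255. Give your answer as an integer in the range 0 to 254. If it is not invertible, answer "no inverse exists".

173

gcd(255, 227) by repeated division:
255 = 1×227 + 28
227 = 8×28 + 3
28 = 9×3 + 1
3 = 3×1 + 0
The gcd is 1. Working backward:
1 = 28 − 9·3
1 = −9·227 + 73·28
1 = 73·255 − 82·227
Thus 227·(-82) ≡ 1 (mod 255); reducing, -82 mod 255 = 173.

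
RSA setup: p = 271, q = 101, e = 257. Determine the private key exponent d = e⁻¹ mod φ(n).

14393

φ(n) = (p−1)(q−1) = 270·100 = 27000.
Need d with 257·d ≡ 1 (mod 27000). Apply the extended Euclidean algorithm:
27000 = 105·257 + 15
257 = 17·15 + 2
15 = 7·2 + 1
2 = 2·1 + 0
Back-substitute:
1 = 15 − 7·2
1 = −7·257 + 120·15
1 = 120·27000 − 12607·257
So 257·(-12607) ≡ 1 (mod 27000), hence d ≡ -12607 ≡ 14393 (mod 27000).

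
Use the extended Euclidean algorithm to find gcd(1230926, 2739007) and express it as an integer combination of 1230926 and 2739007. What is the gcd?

Repeated division:
2739007 = 2×1230926 + 277155
1230926 = 4×277155 + 122306
277155 = 2×122306 + 32543
122306 = 3×32543 + 24677
32543 = 1×24677 + 7866
24677 = 3×7866 + 1079
7866 = 7×1079 + 313
1079 = 3×313 + 140
313 = 2×140 + 33
140 = 4×33 + 8
33 = 4×8 + 1
8 = 8×1 + 0
gcd(1230926, 2739007) = 1.
Back-substituting:
1 = 33 − 4·8
1 = −4·140 + 17·33
1 = 17·313 − 38·140
1 = −38·1079 + 131·313
1 = 131·7866 − 955·1079
1 = −955·24677 + 2996·7866
1 = 2996·32543 − 3951·24677
1 = −3951·122306 + 14849·32543
1 = 14849·277155 − 33649·122306
1 = −33649·1230926 + 149445·277155
1 = 149445·2739007 − 332539·1230926
So 1 = (149445)·2739007 + (-332539)·1230926.

1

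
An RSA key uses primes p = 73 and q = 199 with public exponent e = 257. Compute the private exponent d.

φ(n) = (p−1)(q−1) = 72·198 = 14256.
Need d with 257·d ≡ 1 (mod 14256). Apply the extended Euclidean algorithm:
14256 = 55·257 + 121
257 = 2·121 + 15
121 = 8·15 + 1
15 = 15·1 + 0
Back-substitute:
1 = 121 − 8·15
1 = −8·257 + 17·121
1 = 17·14256 − 943·257
So 257·(-943) ≡ 1 (mod 14256), hence d ≡ -943 ≡ 13313 (mod 14256).

13313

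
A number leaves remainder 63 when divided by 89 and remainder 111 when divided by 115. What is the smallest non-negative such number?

686

Write x = 63 + 89·k. Then 89·k ≡ 111 − 63 ≡ 48 (mod 115).
Need 89⁻¹ mod 115. Extended Euclid on (115, 89):
115 = 1×89 + 26
89 = 3×26 + 11
26 = 2×11 + 4
11 = 2×4 + 3
4 = 1×3 + 1
3 = 3×1 + 0
Back-substitute:
1 = 4 − 3
1 = −11 + 3·4
1 = 3·26 − 7·11
1 = −7·89 + 24·26
1 = 24·115 − 31·89
89⁻¹ ≡ 84 (mod 115), so k ≡ 84·48 ≡ 7 (mod 115).
x = 63 + 89·7 = 686.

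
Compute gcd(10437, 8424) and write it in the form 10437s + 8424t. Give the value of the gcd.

Apply Euclid's algorithm to 10437 and 8424:
10437 = 1·8424 + 2013
8424 = 4·2013 + 372
2013 = 5·372 + 153
372 = 2·153 + 66
153 = 2·66 + 21
66 = 3·21 + 3
21 = 7·3 + 0
gcd(10437, 8424) = 3.
Back-substituting:
3 = 66 − 3·21
3 = −3·153 + 7·66
3 = 7·372 − 17·153
3 = −17·2013 + 92·372
3 = 92·8424 − 385·2013
3 = −385·10437 + 477·8424
So 3 = (-385)·10437 + (477)·8424.

3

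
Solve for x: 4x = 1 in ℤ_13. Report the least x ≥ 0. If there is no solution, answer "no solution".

First find gcd(4, 13):
13 = 3*4 + 1
4 = 4*1 + 0
gcd = 1, so a unique solution mod 13 exists.
Back-substitute for the Bézout coefficients:
1 = 13 − 3·4
So 4·(-3) ≡ 1 (mod 13), giving 4⁻¹ ≡ 10.
x ≡ 4⁻¹·1 ≡ 10·1 ≡ 10 (mod 13).

10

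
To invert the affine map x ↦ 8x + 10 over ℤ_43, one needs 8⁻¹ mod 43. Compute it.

Run Euclid on (43, 8):
43 = 5×8 + 3
8 = 2×3 + 2
3 = 1×2 + 1
2 = 2×1 + 0
gcd = 1, so the inverse exists. Back-substitute:
1 = 3 − 2
1 = −8 + 3·3
1 = 3·43 − 16·8
Hence 8⁻¹ ≡ -16 ≡ 27 (mod 43).

27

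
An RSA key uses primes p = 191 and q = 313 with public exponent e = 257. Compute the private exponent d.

14993

φ(n) = (p−1)(q−1) = 190·312 = 59280.
Need d with 257·d ≡ 1 (mod 59280). Apply the extended Euclidean algorithm:
59280 = 230*257 + 170
257 = 1*170 + 87
170 = 1*87 + 83
87 = 1*83 + 4
83 = 20*4 + 3
4 = 1*3 + 1
3 = 3*1 + 0
Back-substitute:
1 = 4 − 3
1 = −83 + 21·4
1 = 21·87 − 22·83
1 = −22·170 + 43·87
1 = 43·257 − 65·170
1 = −65·59280 + 14993·257
So 257·14993 ≡ 1 (mod 59280), hence d = 14993.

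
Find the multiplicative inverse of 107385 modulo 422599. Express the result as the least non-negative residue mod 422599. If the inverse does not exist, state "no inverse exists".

102225

gcd(422599, 107385) by repeated division:
422599 = 3*107385 + 100444
107385 = 1*100444 + 6941
100444 = 14*6941 + 3270
6941 = 2*3270 + 401
3270 = 8*401 + 62
401 = 6*62 + 29
62 = 2*29 + 4
29 = 7*4 + 1
4 = 4*1 + 0
Since gcd(107385, 422599) = 1, back-substitute to write 1 as a combination:
1 = 29 − 7·4
1 = −7·62 + 15·29
1 = 15·401 − 97·62
1 = −97·3270 + 791·401
1 = 791·6941 − 1679·3270
1 = −1679·100444 + 24297·6941
1 = 24297·107385 − 25976·100444
1 = −25976·422599 + 102225·107385
So 107385·102225 ≡ 1 (mod 422599).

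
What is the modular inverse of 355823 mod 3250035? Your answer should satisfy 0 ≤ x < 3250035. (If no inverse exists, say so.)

Run Euclid on (3250035, 355823):
3250035 = 9×355823 + 47628
355823 = 7×47628 + 22427
47628 = 2×22427 + 2774
22427 = 8×2774 + 235
2774 = 11×235 + 189
235 = 1×189 + 46
189 = 4×46 + 5
46 = 9×5 + 1
5 = 5×1 + 0
The gcd is 1. Working backward:
1 = 46 − 9·5
1 = −9·189 + 37·46
1 = 37·235 − 46·189
1 = −46·2774 + 543·235
1 = 543·22427 − 4390·2774
1 = −4390·47628 + 9323·22427
1 = 9323·355823 − 69651·47628
1 = −69651·3250035 + 636182·355823
So 355823·636182 ≡ 1 (mod 3250035).

636182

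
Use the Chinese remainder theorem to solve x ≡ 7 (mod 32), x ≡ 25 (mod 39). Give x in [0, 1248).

103

Write x = 7 + 32·k. Then 32·k ≡ 25 − 7 ≡ 18 (mod 39).
Need 32⁻¹ mod 39. Extended Euclid on (39, 32):
39 = 1×32 + 7
32 = 4×7 + 4
7 = 1×4 + 3
4 = 1×3 + 1
3 = 3×1 + 0
Back-substitute:
1 = 4 − 3
1 = −7 + 2·4
1 = 2·32 − 9·7
1 = −9·39 + 11·32
32⁻¹ ≡ 11 (mod 39), so k ≡ 11·18 ≡ 3 (mod 39).
x = 7 + 32·3 = 103.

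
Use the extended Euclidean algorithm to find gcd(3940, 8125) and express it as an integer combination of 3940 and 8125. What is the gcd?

5

Euclidean algorithm:
8125 = 2×3940 + 245
3940 = 16×245 + 20
245 = 12×20 + 5
20 = 4×5 + 0
gcd(3940, 8125) = 5.
Express as a combination:
5 = 245 − 12·20
5 = −12·3940 + 193·245
5 = 193·8125 − 398·3940
So 5 = (193)·8125 + (-398)·3940.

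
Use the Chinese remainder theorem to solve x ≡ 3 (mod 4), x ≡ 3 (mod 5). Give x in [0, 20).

3

Write x = 3 + 4·k. Then 4·k ≡ 3 − 3 ≡ 0 (mod 5).
Need 4⁻¹ mod 5. Extended Euclid on (5, 4):
5 = 1*4 + 1
4 = 4*1 + 0
Back-substitute:
1 = 5 − 4
4⁻¹ ≡ 4 (mod 5), so k ≡ 4·0 ≡ 0 (mod 5).
x = 3 + 4·0 = 3.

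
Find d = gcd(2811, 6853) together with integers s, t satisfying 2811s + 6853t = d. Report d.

Euclidean algorithm:
6853 = 2*2811 + 1231
2811 = 2*1231 + 349
1231 = 3*349 + 184
349 = 1*184 + 165
184 = 1*165 + 19
165 = 8*19 + 13
19 = 1*13 + 6
13 = 2*6 + 1
6 = 6*1 + 0
gcd(2811, 6853) = 1.
Working backward:
1 = 13 − 2·6
1 = −2·19 + 3·13
1 = 3·165 − 26·19
1 = −26·184 + 29·165
1 = 29·349 − 55·184
1 = −55·1231 + 194·349
1 = 194·2811 − 443·1231
1 = −443·6853 + 1080·2811
So 1 = (-443)·6853 + (1080)·2811.

1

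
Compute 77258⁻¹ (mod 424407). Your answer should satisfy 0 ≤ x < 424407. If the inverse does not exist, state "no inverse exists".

Run Euclid on (424407, 77258):
424407 = 5×77258 + 38117
77258 = 2×38117 + 1024
38117 = 37×1024 + 229
1024 = 4×229 + 108
229 = 2×108 + 13
108 = 8×13 + 4
13 = 3×4 + 1
4 = 4×1 + 0
Since gcd(77258, 424407) = 1, back-substitute to write 1 as a combination:
1 = 13 − 3·4
1 = −3·108 + 25·13
1 = 25·229 − 53·108
1 = −53·1024 + 237·229
1 = 237·38117 − 8822·1024
1 = −8822·77258 + 17881·38117
1 = 17881·424407 − 98227·77258
So 77258·(-98227) ≡ 1 (mod 424407), and -98227 ≡ 326180 (mod 424407).

326180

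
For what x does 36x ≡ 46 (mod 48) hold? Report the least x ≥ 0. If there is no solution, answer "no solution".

no solution

gcd(36, 48):
48 = 1·36 + 12
36 = 3·12 + 0
gcd = 12, but 12 ∤ 46, so the congruence has no solution.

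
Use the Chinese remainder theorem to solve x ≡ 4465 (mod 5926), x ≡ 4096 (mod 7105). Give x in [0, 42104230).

37610861

Write x = 4465 + 5926·k. Then 5926·k ≡ 4096 − 4465 ≡ 6736 (mod 7105).
Need 5926⁻¹ mod 7105. Extended Euclid on (7105, 5926):
7105 = 1×5926 + 1179
5926 = 5×1179 + 31
1179 = 38×31 + 1
31 = 31×1 + 0
Back-substitute:
1 = 1179 − 38·31
1 = −38·5926 + 191·1179
1 = 191·7105 − 229·5926
5926⁻¹ ≡ 6876 (mod 7105), so k ≡ 6876·6736 ≡ 6346 (mod 7105).
x = 4465 + 5926·6346 = 37610861.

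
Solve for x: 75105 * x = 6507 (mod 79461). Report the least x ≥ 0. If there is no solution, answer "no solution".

564

First find gcd(75105, 79461):
79461 = 1·75105 + 4356
75105 = 17·4356 + 1053
4356 = 4·1053 + 144
1053 = 7·144 + 45
144 = 3·45 + 9
45 = 5·9 + 0
gcd = 9 and 9 | 6507, so solutions exist. Divide through by 9: 8345x ≡ 723 (mod 8829).
Now find 8345⁻¹ mod 8829:
8829 = 1·8345 + 484
8345 = 17·484 + 117
484 = 4·117 + 16
117 = 7·16 + 5
16 = 3·5 + 1
5 = 5·1 + 0
Back-substitute:
1 = 16 − 3·5
1 = −3·117 + 22·16
1 = 22·484 − 91·117
1 = −91·8345 + 1569·484
1 = 1569·8829 − 1660·8345
So 8345·(-1660) ≡ 1 (mod 8829), i.e. 8345⁻¹ ≡ 7169.
Then x ≡ 7169·723 ≡ 564 (mod 8829); the smallest non-negative solution is x = 564.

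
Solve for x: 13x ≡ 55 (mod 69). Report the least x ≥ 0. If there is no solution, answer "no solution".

52

First find gcd(13, 69):
69 = 5*13 + 4
13 = 3*4 + 1
4 = 4*1 + 0
gcd = 1, so a unique solution mod 69 exists.
Back-substitute for the Bézout coefficients:
1 = 13 − 3·4
1 = −3·69 + 16·13
So 13·(16) ≡ 1 (mod 69), giving 13⁻¹ ≡ 16.
x ≡ 13⁻¹·55 ≡ 16·55 ≡ 52 (mod 69).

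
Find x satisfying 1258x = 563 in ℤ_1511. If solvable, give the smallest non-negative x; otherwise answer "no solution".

165

First find gcd(1258, 1511):
1511 = 1×1258 + 253
1258 = 4×253 + 246
253 = 1×246 + 7
246 = 35×7 + 1
7 = 7×1 + 0
gcd = 1, so a unique solution mod 1511 exists.
Back-substitute for the Bézout coefficients:
1 = 246 − 35·7
1 = −35·253 + 36·246
1 = 36·1258 − 179·253
1 = −179·1511 + 215·1258
So 1258·(215) ≡ 1 (mod 1511), giving 1258⁻¹ ≡ 215.
x ≡ 1258⁻¹·563 ≡ 215·563 ≡ 165 (mod 1511).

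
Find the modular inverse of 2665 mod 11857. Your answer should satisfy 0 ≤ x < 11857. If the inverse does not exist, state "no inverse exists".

Extended Euclidean algorithm:
11857 = 4×2665 + 1197
2665 = 2×1197 + 271
1197 = 4×271 + 113
271 = 2×113 + 45
113 = 2×45 + 23
45 = 1×23 + 22
23 = 1×22 + 1
22 = 22×1 + 0
gcd = 1, so the inverse exists. Back-substitute:
1 = 23 − 22
1 = −45 + 2·23
1 = 2·113 − 5·45
1 = −5·271 + 12·113
1 = 12·1197 − 53·271
1 = −53·2665 + 118·1197
1 = 118·11857 − 525·2665
Thus 2665·(-525) ≡ 1 (mod 11857); reducing, -525 mod 11857 = 11332.

11332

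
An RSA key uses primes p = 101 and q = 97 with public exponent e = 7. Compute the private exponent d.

φ(n) = (p−1)(q−1) = 100·96 = 9600.
Need d with 7·d ≡ 1 (mod 9600). Apply the extended Euclidean algorithm:
9600 = 1371×7 + 3
7 = 2×3 + 1
3 = 3×1 + 0
Back-substitute:
1 = 7 − 2·3
1 = −2·9600 + 2743·7
So 7·2743 ≡ 1 (mod 9600), hence d = 2743.

2743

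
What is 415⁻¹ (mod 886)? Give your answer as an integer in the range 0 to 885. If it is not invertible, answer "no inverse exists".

617

Extended Euclidean algorithm:
886 = 2·415 + 56
415 = 7·56 + 23
56 = 2·23 + 10
23 = 2·10 + 3
10 = 3·3 + 1
3 = 3·1 + 0
The gcd is 1. Working backward:
1 = 10 − 3·3
1 = −3·23 + 7·10
1 = 7·56 − 17·23
1 = −17·415 + 126·56
1 = 126·886 − 269·415
So 415·(-269) ≡ 1 (mod 886), and -269 ≡ 617 (mod 886).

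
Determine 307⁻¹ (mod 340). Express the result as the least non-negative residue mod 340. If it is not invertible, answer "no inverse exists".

gcd(340, 307) by repeated division:
340 = 1·307 + 33
307 = 9·33 + 10
33 = 3·10 + 3
10 = 3·3 + 1
3 = 3·1 + 0
gcd = 1, so the inverse exists. Back-substitute:
1 = 10 − 3·3
1 = −3·33 + 10·10
1 = 10·307 − 93·33
1 = −93·340 + 103·307
So 307·103 ≡ 1 (mod 340).

103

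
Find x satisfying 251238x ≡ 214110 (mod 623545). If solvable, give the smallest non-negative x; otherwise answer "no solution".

7655

First find gcd(251238, 623545):
623545 = 2·251238 + 121069
251238 = 2·121069 + 9100
121069 = 13·9100 + 2769
9100 = 3·2769 + 793
2769 = 3·793 + 390
793 = 2·390 + 13
390 = 30·13 + 0
gcd = 13 and 13 | 214110, so solutions exist. Divide through by 13: 19326x ≡ 16470 (mod 47965).
Now find 19326⁻¹ mod 47965:
47965 = 2·19326 + 9313
19326 = 2·9313 + 700
9313 = 13·700 + 213
700 = 3·213 + 61
213 = 3·61 + 30
61 = 2·30 + 1
30 = 30·1 + 0
Back-substitute:
1 = 61 − 2·30
1 = −2·213 + 7·61
1 = 7·700 − 23·213
1 = −23·9313 + 306·700
1 = 306·19326 − 635·9313
1 = −635·47965 + 1576·19326
So 19326⁻¹ ≡ 1576 (mod 47965).
Then x ≡ 1576·16470 ≡ 7655 (mod 47965); the smallest non-negative solution is x = 7655.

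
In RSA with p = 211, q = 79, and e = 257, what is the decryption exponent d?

14213

φ(n) = (p−1)(q−1) = 210·78 = 16380.
Need d with 257·d ≡ 1 (mod 16380). Apply the extended Euclidean algorithm:
16380 = 63×257 + 189
257 = 1×189 + 68
189 = 2×68 + 53
68 = 1×53 + 15
53 = 3×15 + 8
15 = 1×8 + 7
8 = 1×7 + 1
7 = 7×1 + 0
Back-substitute:
1 = 8 − 7
1 = −15 + 2·8
1 = 2·53 − 7·15
1 = −7·68 + 9·53
1 = 9·189 − 25·68
1 = −25·257 + 34·189
1 = 34·16380 − 2167·257
So 257·(-2167) ≡ 1 (mod 16380), hence d ≡ -2167 ≡ 14213 (mod 16380).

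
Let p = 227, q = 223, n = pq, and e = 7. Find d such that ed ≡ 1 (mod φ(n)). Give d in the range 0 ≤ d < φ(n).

φ(n) = (p−1)(q−1) = 226·222 = 50172.
Need d with 7·d ≡ 1 (mod 50172). Apply the extended Euclidean algorithm:
50172 = 7167*7 + 3
7 = 2*3 + 1
3 = 3*1 + 0
Back-substitute:
1 = 7 − 2·3
1 = −2·50172 + 14335·7
So 7·14335 ≡ 1 (mod 50172), hence d = 14335.

14335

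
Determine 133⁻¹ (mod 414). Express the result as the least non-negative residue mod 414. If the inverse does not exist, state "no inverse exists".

193

Run Euclid on (414, 133):
414 = 3·133 + 15
133 = 8·15 + 13
15 = 1·13 + 2
13 = 6·2 + 1
2 = 2·1 + 0
The gcd is 1. Working backward:
1 = 13 − 6·2
1 = −6·15 + 7·13
1 = 7·133 − 62·15
1 = −62·414 + 193·133
So 133·193 ≡ 1 (mod 414).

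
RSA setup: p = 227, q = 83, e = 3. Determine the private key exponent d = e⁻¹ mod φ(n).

12355

φ(n) = (p−1)(q−1) = 226·82 = 18532.
Need d with 3·d ≡ 1 (mod 18532). Apply the extended Euclidean algorithm:
18532 = 6177·3 + 1
3 = 3·1 + 0
Back-substitute:
1 = 18532 − 6177·3
So 3·(-6177) ≡ 1 (mod 18532), hence d ≡ -6177 ≡ 12355 (mod 18532).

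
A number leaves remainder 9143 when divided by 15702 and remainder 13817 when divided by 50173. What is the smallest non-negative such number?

Write x = 9143 + 15702·k. Then 15702·k ≡ 13817 − 9143 ≡ 4674 (mod 50173).
Need 15702⁻¹ mod 50173. Extended Euclid on (50173, 15702):
50173 = 3·15702 + 3067
15702 = 5·3067 + 367
3067 = 8·367 + 131
367 = 2·131 + 105
131 = 1·105 + 26
105 = 4·26 + 1
26 = 26·1 + 0
Back-substitute:
1 = 105 − 4·26
1 = −4·131 + 5·105
1 = 5·367 − 14·131
1 = −14·3067 + 117·367
1 = 117·15702 − 599·3067
1 = −599·50173 + 1914·15702
15702⁻¹ ≡ 1914 (mod 50173), so k ≡ 1914·4674 ≡ 15242 (mod 50173).
x = 9143 + 15702·15242 = 239339027.

239339027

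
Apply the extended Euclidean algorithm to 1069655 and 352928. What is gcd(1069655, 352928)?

1

Apply Euclid's algorithm to 1069655 and 352928:
1069655 = 3*352928 + 10871
352928 = 32*10871 + 5056
10871 = 2*5056 + 759
5056 = 6*759 + 502
759 = 1*502 + 257
502 = 1*257 + 245
257 = 1*245 + 12
245 = 20*12 + 5
12 = 2*5 + 2
5 = 2*2 + 1
2 = 2*1 + 0
gcd(1069655, 352928) = 1.
Express as a combination:
1 = 5 − 2·2
1 = −2·12 + 5·5
1 = 5·245 − 102·12
1 = −102·257 + 107·245
1 = 107·502 − 209·257
1 = −209·759 + 316·502
1 = 316·5056 − 2105·759
1 = −2105·10871 + 4526·5056
1 = 4526·352928 − 146937·10871
1 = −146937·1069655 + 445337·352928
So 1 = (-146937)·1069655 + (445337)·352928.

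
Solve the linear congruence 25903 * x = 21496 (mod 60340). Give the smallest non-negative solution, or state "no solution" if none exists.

31572

First find gcd(25903, 60340):
60340 = 2·25903 + 8534
25903 = 3·8534 + 301
8534 = 28·301 + 106
301 = 2·106 + 89
106 = 1·89 + 17
89 = 5·17 + 4
17 = 4·4 + 1
4 = 4·1 + 0
gcd = 1, so a unique solution mod 60340 exists.
Back-substitute for the Bézout coefficients:
1 = 17 − 4·4
1 = −4·89 + 21·17
1 = 21·106 − 25·89
1 = −25·301 + 71·106
1 = 71·8534 − 2013·301
1 = −2013·25903 + 6110·8534
1 = 6110·60340 − 14233·25903
So 25903·(-14233) ≡ 1 (mod 60340), giving 25903⁻¹ ≡ 46107.
x ≡ 25903⁻¹·21496 ≡ 46107·21496 ≡ 31572 (mod 60340).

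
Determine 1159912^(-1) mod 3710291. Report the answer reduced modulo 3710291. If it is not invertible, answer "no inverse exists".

Compute gcd(1159912, 3710291):
3710291 = 3*1159912 + 230555
1159912 = 5*230555 + 7137
230555 = 32*7137 + 2171
7137 = 3*2171 + 624
2171 = 3*624 + 299
624 = 2*299 + 26
299 = 11*26 + 13
26 = 2*13 + 0
Since gcd = 13 > 1, 1159912 is not a unit mod 3710291.

no inverse exists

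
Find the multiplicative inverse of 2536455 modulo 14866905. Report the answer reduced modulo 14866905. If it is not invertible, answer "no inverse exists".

Euclidean algorithm on 14866905, 2536455:
14866905 = 5×2536455 + 2184630
2536455 = 1×2184630 + 351825
2184630 = 6×351825 + 73680
351825 = 4×73680 + 57105
73680 = 1×57105 + 16575
57105 = 3×16575 + 7380
16575 = 2×7380 + 1815
7380 = 4×1815 + 120
1815 = 15×120 + 15
120 = 8×15 + 0
Since gcd = 15 > 1, 2536455 is not a unit mod 14866905.

no inverse exists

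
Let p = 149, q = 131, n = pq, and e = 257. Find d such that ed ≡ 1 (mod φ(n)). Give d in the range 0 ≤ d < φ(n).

φ(n) = (p−1)(q−1) = 148·130 = 19240.
Need d with 257·d ≡ 1 (mod 19240). Apply the extended Euclidean algorithm:
19240 = 74·257 + 222
257 = 1·222 + 35
222 = 6·35 + 12
35 = 2·12 + 11
12 = 1·11 + 1
11 = 11·1 + 0
Back-substitute:
1 = 12 − 11
1 = −35 + 3·12
1 = 3·222 − 19·35
1 = −19·257 + 22·222
1 = 22·19240 − 1647·257
So 257·(-1647) ≡ 1 (mod 19240), hence d ≡ -1647 ≡ 17593 (mod 19240).

17593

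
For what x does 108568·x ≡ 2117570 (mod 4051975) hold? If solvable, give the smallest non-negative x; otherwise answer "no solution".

First find gcd(108568, 4051975):
4051975 = 37·108568 + 34959
108568 = 3·34959 + 3691
34959 = 9·3691 + 1740
3691 = 2·1740 + 211
1740 = 8·211 + 52
211 = 4·52 + 3
52 = 17·3 + 1
3 = 3·1 + 0
gcd = 1, so a unique solution mod 4051975 exists.
Back-substitute for the Bézout coefficients:
1 = 52 − 17·3
1 = −17·211 + 69·52
1 = 69·1740 − 569·211
1 = −569·3691 + 1207·1740
1 = 1207·34959 − 11432·3691
1 = −11432·108568 + 35503·34959
1 = 35503·4051975 − 1325043·108568
So 108568·(-1325043) ≡ 1 (mod 4051975), giving 108568⁻¹ ≡ 2726932.
x ≡ 108568⁻¹·2117570 ≡ 2726932·2117570 ≡ 3874715 (mod 4051975).

3874715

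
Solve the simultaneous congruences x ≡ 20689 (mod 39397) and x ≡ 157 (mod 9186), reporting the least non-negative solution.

313463221

Write x = 20689 + 39397·k. Then 39397·k ≡ 157 − 20689 ≡ 7026 (mod 9186).
Need 39397⁻¹ mod 9186. Extended Euclid on (9186, 2653):
9186 = 3·2653 + 1227
2653 = 2·1227 + 199
1227 = 6·199 + 33
199 = 6·33 + 1
33 = 33·1 + 0
Back-substitute:
1 = 199 − 6·33
1 = −6·1227 + 37·199
1 = 37·2653 − 80·1227
1 = −80·9186 + 277·2653
39397⁻¹ ≡ 277 (mod 9186), so k ≡ 277·7026 ≡ 7956 (mod 9186).
x = 20689 + 39397·7956 = 313463221.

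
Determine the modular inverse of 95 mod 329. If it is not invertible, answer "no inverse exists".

Run Euclid on (329, 95):
329 = 3×95 + 44
95 = 2×44 + 7
44 = 6×7 + 2
7 = 3×2 + 1
2 = 2×1 + 0
The gcd is 1. Working backward:
1 = 7 − 3·2
1 = −3·44 + 19·7
1 = 19·95 − 41·44
1 = −41·329 + 142·95
So 95·142 ≡ 1 (mod 329).

142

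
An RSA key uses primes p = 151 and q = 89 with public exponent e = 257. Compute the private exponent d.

φ(n) = (p−1)(q−1) = 150·88 = 13200.
Need d with 257·d ≡ 1 (mod 13200). Apply the extended Euclidean algorithm:
13200 = 51*257 + 93
257 = 2*93 + 71
93 = 1*71 + 22
71 = 3*22 + 5
22 = 4*5 + 2
5 = 2*2 + 1
2 = 2*1 + 0
Back-substitute:
1 = 5 − 2·2
1 = −2·22 + 9·5
1 = 9·71 − 29·22
1 = −29·93 + 38·71
1 = 38·257 − 105·93
1 = −105·13200 + 5393·257
So 257·5393 ≡ 1 (mod 13200), hence d = 5393.

5393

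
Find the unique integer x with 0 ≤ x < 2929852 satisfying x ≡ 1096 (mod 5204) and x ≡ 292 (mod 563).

Write x = 1096 + 5204·k. Then 5204·k ≡ 292 − 1096 ≡ 322 (mod 563).
Need 5204⁻¹ mod 563. Extended Euclid on (563, 137):
563 = 4×137 + 15
137 = 9×15 + 2
15 = 7×2 + 1
2 = 2×1 + 0
Back-substitute:
1 = 15 − 7·2
1 = −7·137 + 64·15
1 = 64·563 − 263·137
5204⁻¹ ≡ 300 (mod 563), so k ≡ 300·322 ≡ 327 (mod 563).
x = 1096 + 5204·327 = 1702804.

1702804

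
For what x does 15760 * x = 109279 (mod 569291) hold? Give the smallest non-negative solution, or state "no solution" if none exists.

First find gcd(15760, 569291):
569291 = 36×15760 + 1931
15760 = 8×1931 + 312
1931 = 6×312 + 59
312 = 5×59 + 17
59 = 3×17 + 8
17 = 2×8 + 1
8 = 8×1 + 0
gcd = 1, so a unique solution mod 569291 exists.
Back-substitute for the Bézout coefficients:
1 = 17 − 2·8
1 = −2·59 + 7·17
1 = 7·312 − 37·59
1 = −37·1931 + 229·312
1 = 229·15760 − 1869·1931
1 = −1869·569291 + 67513·15760
So 15760·(67513) ≡ 1 (mod 569291), giving 15760⁻¹ ≡ 67513.
x ≡ 15760⁻¹·109279 ≡ 67513·109279 ≡ 311058 (mod 569291).

311058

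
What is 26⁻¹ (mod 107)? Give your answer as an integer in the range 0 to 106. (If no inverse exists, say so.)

70

gcd(107, 26) by repeated division:
107 = 4·26 + 3
26 = 8·3 + 2
3 = 1·2 + 1
2 = 2·1 + 0
Since gcd(26, 107) = 1, back-substitute to write 1 as a combination:
1 = 3 − 2
1 = −26 + 9·3
1 = 9·107 − 37·26
Thus 26·(-37) ≡ 1 (mod 107); reducing, -37 mod 107 = 70.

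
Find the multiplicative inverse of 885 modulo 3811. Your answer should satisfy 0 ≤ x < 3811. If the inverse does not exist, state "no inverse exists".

900

Apply the Euclidean algorithm to 3811 and 885:
3811 = 4·885 + 271
885 = 3·271 + 72
271 = 3·72 + 55
72 = 1·55 + 17
55 = 3·17 + 4
17 = 4·4 + 1
4 = 4·1 + 0
The gcd is 1. Working backward:
1 = 17 − 4·4
1 = −4·55 + 13·17
1 = 13·72 − 17·55
1 = −17·271 + 64·72
1 = 64·885 − 209·271
1 = −209·3811 + 900·885
So 885·900 ≡ 1 (mod 3811).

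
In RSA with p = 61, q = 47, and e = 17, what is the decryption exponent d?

φ(n) = (p−1)(q−1) = 60·46 = 2760.
Need d with 17·d ≡ 1 (mod 2760). Apply the extended Euclidean algorithm:
2760 = 162*17 + 6
17 = 2*6 + 5
6 = 1*5 + 1
5 = 5*1 + 0
Back-substitute:
1 = 6 − 5
1 = −17 + 3·6
1 = 3·2760 − 487·17
So 17·(-487) ≡ 1 (mod 2760), hence d ≡ -487 ≡ 2273 (mod 2760).

2273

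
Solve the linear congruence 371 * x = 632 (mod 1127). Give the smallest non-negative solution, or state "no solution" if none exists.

no solution

gcd(371, 1127):
1127 = 3×371 + 14
371 = 26×14 + 7
14 = 2×7 + 0
gcd = 7, but 7 ∤ 632, so the congruence has no solution.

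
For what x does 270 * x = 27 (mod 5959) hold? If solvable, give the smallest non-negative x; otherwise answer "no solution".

596

First find gcd(270, 5959):
5959 = 22×270 + 19
270 = 14×19 + 4
19 = 4×4 + 3
4 = 1×3 + 1
3 = 3×1 + 0
gcd = 1, so a unique solution mod 5959 exists.
Back-substitute for the Bézout coefficients:
1 = 4 − 3
1 = −19 + 5·4
1 = 5·270 − 71·19
1 = −71·5959 + 1567·270
So 270·(1567) ≡ 1 (mod 5959), giving 270⁻¹ ≡ 1567.
x ≡ 270⁻¹·27 ≡ 1567·27 ≡ 596 (mod 5959).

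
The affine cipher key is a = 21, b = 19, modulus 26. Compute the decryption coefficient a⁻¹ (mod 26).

Run Euclid on (26, 21):
26 = 1*21 + 5
21 = 4*5 + 1
5 = 5*1 + 0
gcd = 1, so the inverse exists. Back-substitute:
1 = 21 − 4·5
1 = −4·26 + 5·21
So 21·5 ≡ 1 (mod 26).

5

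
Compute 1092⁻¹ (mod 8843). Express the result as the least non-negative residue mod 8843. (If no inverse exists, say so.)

6033

Extended Euclidean algorithm:
8843 = 8·1092 + 107
1092 = 10·107 + 22
107 = 4·22 + 19
22 = 1·19 + 3
19 = 6·3 + 1
3 = 3·1 + 0
The gcd is 1. Working backward:
1 = 19 − 6·3
1 = −6·22 + 7·19
1 = 7·107 − 34·22
1 = −34·1092 + 347·107
1 = 347·8843 − 2810·1092
Thus 1092·(-2810) ≡ 1 (mod 8843); reducing, -2810 mod 8843 = 6033.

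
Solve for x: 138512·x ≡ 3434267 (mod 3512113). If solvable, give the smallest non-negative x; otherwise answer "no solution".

gcd(138512, 3512113):
3512113 = 25×138512 + 49313
138512 = 2×49313 + 39886
49313 = 1×39886 + 9427
39886 = 4×9427 + 2178
9427 = 4×2178 + 715
2178 = 3×715 + 33
715 = 21×33 + 22
33 = 1×22 + 11
22 = 2×11 + 0
gcd = 11, but 11 ∤ 3434267, so the congruence has no solution.

no solution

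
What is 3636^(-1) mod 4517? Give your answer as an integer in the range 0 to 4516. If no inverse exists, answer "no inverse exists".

Extended Euclidean algorithm:
4517 = 1×3636 + 881
3636 = 4×881 + 112
881 = 7×112 + 97
112 = 1×97 + 15
97 = 6×15 + 7
15 = 2×7 + 1
7 = 7×1 + 0
gcd = 1, so the inverse exists. Back-substitute:
1 = 15 − 2·7
1 = −2·97 + 13·15
1 = 13·112 − 15·97
1 = −15·881 + 118·112
1 = 118·3636 − 487·881
1 = −487·4517 + 605·3636
So 3636·605 ≡ 1 (mod 4517).

605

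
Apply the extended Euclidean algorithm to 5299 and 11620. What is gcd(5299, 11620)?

7

Repeated division:
11620 = 2·5299 + 1022
5299 = 5·1022 + 189
1022 = 5·189 + 77
189 = 2·77 + 35
77 = 2·35 + 7
35 = 5·7 + 0
gcd(5299, 11620) = 7.
Working backward:
7 = 77 − 2·35
7 = −2·189 + 5·77
7 = 5·1022 − 27·189
7 = −27·5299 + 140·1022
7 = 140·11620 − 307·5299
So 7 = (140)·11620 + (-307)·5299.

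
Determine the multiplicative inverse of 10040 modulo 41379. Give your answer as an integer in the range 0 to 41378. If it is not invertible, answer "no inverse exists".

gcd(41379, 10040) by repeated division:
41379 = 4·10040 + 1219
10040 = 8·1219 + 288
1219 = 4·288 + 67
288 = 4·67 + 20
67 = 3·20 + 7
20 = 2·7 + 6
7 = 1·6 + 1
6 = 6·1 + 0
The gcd is 1. Working backward:
1 = 7 − 6
1 = −20 + 3·7
1 = 3·67 − 10·20
1 = −10·288 + 43·67
1 = 43·1219 − 182·288
1 = −182·10040 + 1499·1219
1 = 1499·41379 − 6178·10040
Hence 10040⁻¹ ≡ -6178 ≡ 35201 (mod 41379).

35201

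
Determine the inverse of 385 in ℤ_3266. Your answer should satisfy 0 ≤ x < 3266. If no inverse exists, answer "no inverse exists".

755

Apply the Euclidean algorithm to 3266 and 385:
3266 = 8·385 + 186
385 = 2·186 + 13
186 = 14·13 + 4
13 = 3·4 + 1
4 = 4·1 + 0
gcd = 1, so the inverse exists. Back-substitute:
1 = 13 − 3·4
1 = −3·186 + 43·13
1 = 43·385 − 89·186
1 = −89·3266 + 755·385
So 385·755 ≡ 1 (mod 3266).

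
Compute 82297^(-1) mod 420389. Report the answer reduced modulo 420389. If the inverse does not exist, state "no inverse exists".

Extended Euclidean algorithm:
420389 = 5·82297 + 8904
82297 = 9·8904 + 2161
8904 = 4·2161 + 260
2161 = 8·260 + 81
260 = 3·81 + 17
81 = 4·17 + 13
17 = 1·13 + 4
13 = 3·4 + 1
4 = 4·1 + 0
The gcd is 1. Working backward:
1 = 13 − 3·4
1 = −3·17 + 4·13
1 = 4·81 − 19·17
1 = −19·260 + 61·81
1 = 61·2161 − 507·260
1 = −507·8904 + 2089·2161
1 = 2089·82297 − 19308·8904
1 = −19308·420389 + 98629·82297
So 82297·98629 ≡ 1 (mod 420389).

98629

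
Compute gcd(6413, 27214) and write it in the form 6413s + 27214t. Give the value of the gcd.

11

Apply Euclid's algorithm to 27214 and 6413:
27214 = 4*6413 + 1562
6413 = 4*1562 + 165
1562 = 9*165 + 77
165 = 2*77 + 11
77 = 7*11 + 0
gcd(6413, 27214) = 11.
Back-substituting:
11 = 165 − 2·77
11 = −2·1562 + 19·165
11 = 19·6413 − 78·1562
11 = −78·27214 + 331·6413
So 11 = (-78)·27214 + (331)·6413.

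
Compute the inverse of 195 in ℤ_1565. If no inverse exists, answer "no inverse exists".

no inverse exists

Euclidean algorithm on 1565, 195:
1565 = 8·195 + 5
195 = 39·5 + 0
Since gcd = 5 > 1, 195 is not a unit mod 1565.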